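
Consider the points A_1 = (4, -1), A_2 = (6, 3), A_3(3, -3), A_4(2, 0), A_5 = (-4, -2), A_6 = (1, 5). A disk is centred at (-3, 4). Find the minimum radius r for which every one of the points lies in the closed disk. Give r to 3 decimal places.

The required radius is the distance from (-3, 4) to the farthest point.
Squared distances: 74, 82, 85, 41, 37, 17.
Maximum is 85, attained at A_3.
r = √85 ≈ 9.220.

9.220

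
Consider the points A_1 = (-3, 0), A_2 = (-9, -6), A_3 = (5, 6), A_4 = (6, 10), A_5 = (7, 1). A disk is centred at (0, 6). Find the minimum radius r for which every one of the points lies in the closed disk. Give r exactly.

15

The required radius is the distance from (0, 6) to the farthest point.
Squared distances: 45, 225, 25, 52, 74.
Maximum is 225, attained at A_2.
r = √225 = 15.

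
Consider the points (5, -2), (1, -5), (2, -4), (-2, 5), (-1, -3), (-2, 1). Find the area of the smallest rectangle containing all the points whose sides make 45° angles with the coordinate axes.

49

In coordinates u = x + y, v = x − y the rectangle is axis-aligned; the map (x,y)→(u,v) scales areas by 2.
u-values: 3, -4, -2, 3, -4, -1; range = 3 − (-4) = 7.
v-values: 7, 6, 6, -7, 2, -3; range = 7 − (-7) = 14.
Area = (7 × 14) / 2 = 49.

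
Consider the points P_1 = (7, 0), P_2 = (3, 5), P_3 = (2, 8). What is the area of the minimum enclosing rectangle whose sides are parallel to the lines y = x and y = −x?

In coordinates u = x + y, v = x − y the rectangle is axis-aligned; the map (x,y)→(u,v) scales areas by 2.
u-values: 7, 8, 10; range = 10 − 7 = 3.
v-values: 7, -2, -6; range = 7 − (-6) = 13.
Area = (3 × 13) / 2 = 19.5.

19.5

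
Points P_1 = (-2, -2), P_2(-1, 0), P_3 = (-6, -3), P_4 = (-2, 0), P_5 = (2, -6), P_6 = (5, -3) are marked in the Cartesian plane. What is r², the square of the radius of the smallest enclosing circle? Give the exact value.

The minimum enclosing circle of a finite set is fixed by two of the points (as a diameter) or three (as a circumcircle).
The farthest pair is P_3–P_6 with squared distance 121. The circle on this segment as diameter has centre (-0.5, -3) and r² = 121/4 = 30.25.
Check P_1: distance² to centre = 3.25 ≤ 30.25, so it lies inside.
All remaining points lie in this disk, and no smaller disk contains both endpoints, so this is the minimum enclosing circle.

30.25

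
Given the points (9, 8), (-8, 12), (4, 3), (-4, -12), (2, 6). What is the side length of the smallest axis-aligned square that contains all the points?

The bounding box has width 17 and height 24.
An axis-aligned square enclosing the set must have side ≥ max(width, height).
So the minimum side is max(17, 24) = 24.

24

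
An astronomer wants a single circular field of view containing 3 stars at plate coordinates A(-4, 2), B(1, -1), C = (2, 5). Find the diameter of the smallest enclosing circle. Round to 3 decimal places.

7.210

Side lengths²: AB² = 34, AC² = 45, BC² = 37.
Since AC² = 45 < 37 + 34 = 71, the triangle is acute, so the smallest enclosing circle is the circumcircle.
Circumcentre = (-9/22, 51/22), r² = 3145/242.
Diameter = 2r = 2√(3145/242) ≈ 7.210.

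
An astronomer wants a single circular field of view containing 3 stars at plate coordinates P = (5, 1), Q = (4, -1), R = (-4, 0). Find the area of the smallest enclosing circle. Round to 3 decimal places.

Side lengths²: PQ² = 5, PR² = 82, QR² = 65.
Since PR² = 82 ≥ 65 + 5 = 70, the angle opposite PR is not acute, so the smallest enclosing circle has PR as diameter.
Centre = midpoint of PR = (0.5, 0.5), r² = 82/4 = 20.5.
Area = π·r² = π·20.5 ≈ 64.403.

64.403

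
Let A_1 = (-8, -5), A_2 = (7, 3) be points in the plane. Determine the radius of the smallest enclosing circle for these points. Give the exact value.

8.5

The smallest circle enclosing two points has them as diameter endpoints.
Centre = midpoint = (-0.5, -1); r² = |A_1A_2|²/4 = 289/4 = 72.25.
r = √(72.25) = 8.5.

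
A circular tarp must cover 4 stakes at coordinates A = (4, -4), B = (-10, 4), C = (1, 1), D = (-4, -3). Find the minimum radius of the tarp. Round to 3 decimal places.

8.062

The farthest pair is A–B with squared distance 260. The circle on this segment as diameter has centre (-3, 0) and r² = 260/4 = 65.
Check C: distance² to centre = 17 ≤ 65, so it lies inside.
All remaining points lie in this disk, and no smaller disk contains both endpoints, so this is the minimum enclosing circle.
r = √65 ≈ 8.062.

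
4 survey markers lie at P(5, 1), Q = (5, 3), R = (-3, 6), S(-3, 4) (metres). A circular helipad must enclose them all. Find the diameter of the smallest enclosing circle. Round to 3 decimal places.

The minimum enclosing circle of a finite set is fixed by two of the points (as a diameter) or three (as a circumcircle).
The farthest pair is P–R with squared distance 89. The circle on this segment as diameter has centre (1, 3.5) and r² = 89/4 = 22.25.
Check Q: distance² to centre = 16.25 ≤ 22.25, so it lies inside.
All remaining points lie in this disk, and no smaller disk contains both endpoints, so this is the minimum enclosing circle.
Diameter = 2r = 2√(22.25) ≈ 9.434.

9.434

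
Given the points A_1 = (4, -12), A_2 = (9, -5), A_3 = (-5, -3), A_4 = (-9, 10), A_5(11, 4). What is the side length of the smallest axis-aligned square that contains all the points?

22

The bounding box has width 20 and height 22.
An axis-aligned square enclosing the set must have side ≥ max(width, height).
So the minimum side is max(20, 22) = 22.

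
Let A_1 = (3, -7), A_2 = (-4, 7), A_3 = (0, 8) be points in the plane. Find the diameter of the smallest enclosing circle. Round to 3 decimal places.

Side lengths²: A_1A_2² = 245, A_1A_3² = 234, A_2A_3² = 17.
Since A_1A_2² = 245 < 234 + 17 = 251, the triangle is acute, so the smallest enclosing circle is the circumcircle.
Circumcentre = (-1/6, 1/6), r² = 1105/18.
Diameter = 2r = 2√(1105/18) ≈ 15.670.

15.670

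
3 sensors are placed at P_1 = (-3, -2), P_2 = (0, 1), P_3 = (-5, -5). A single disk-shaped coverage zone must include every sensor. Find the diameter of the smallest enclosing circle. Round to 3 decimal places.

Side lengths²: P_1P_2² = 18, P_1P_3² = 13, P_2P_3² = 61.
Since P_2P_3² = 61 ≥ 18 + 13 = 31, the angle opposite P_2P_3 is not acute, so the smallest enclosing circle has P_2P_3 as diameter.
Centre = midpoint of P_2P_3 = (-2.5, -2), r² = 61/4 = 15.25.
Diameter = 2r = 2√(15.25) ≈ 7.810.

7.810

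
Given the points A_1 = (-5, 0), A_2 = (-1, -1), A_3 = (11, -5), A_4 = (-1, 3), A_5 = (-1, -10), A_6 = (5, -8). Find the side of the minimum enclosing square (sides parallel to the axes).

16

The bounding box has width 16 and height 13.
An axis-aligned square enclosing the set must have side ≥ max(width, height).
So the minimum side is max(16, 13) = 16.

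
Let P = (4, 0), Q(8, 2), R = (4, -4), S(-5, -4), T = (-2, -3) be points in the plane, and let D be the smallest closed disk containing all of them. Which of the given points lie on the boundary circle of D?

A smallest enclosing disk is always determined by at most three of the input points on its boundary.
The farthest pair is Q–S with squared distance 205. The circle on this segment as diameter has centre (1.5, -1) and r² = 205/4 = 51.25.
Check P: distance² to centre = 7.25 ≤ 51.25, so it lies inside.
All remaining points lie in this disk, and no smaller disk contains both endpoints, so this is the minimum enclosing circle.
The points at distance exactly r from the centre are Q, S — 2 points.

Q, S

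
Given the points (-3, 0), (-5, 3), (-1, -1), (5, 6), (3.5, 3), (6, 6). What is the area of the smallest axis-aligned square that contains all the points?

The bounding box has width 11 and height 7.
An axis-aligned square enclosing the set must have side ≥ max(width, height).
So the minimum side is max(11, 7) = 11.
Area = 11² = 121.

121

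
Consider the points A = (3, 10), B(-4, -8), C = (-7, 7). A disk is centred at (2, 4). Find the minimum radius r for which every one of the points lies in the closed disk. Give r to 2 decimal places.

13.42

The required radius is the distance from (2, 4) to the farthest point.
Squared distances: 37, 180, 90.
Maximum is 180, attained at B.
r = √180 ≈ 13.42.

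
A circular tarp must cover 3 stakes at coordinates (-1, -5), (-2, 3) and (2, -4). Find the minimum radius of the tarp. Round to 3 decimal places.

Call the three points A, B, C in the order given.
Side lengths²: AB² = 65, AC² = 10, BC² = 65.
Since BC² = 65 < 65 + 10 = 75, the triangle is acute, so the smallest enclosing circle is the circumcircle.
Circumcentre = (-0.7, -0.9), r² = 16.9.
r = √(16.9) ≈ 4.111.

4.111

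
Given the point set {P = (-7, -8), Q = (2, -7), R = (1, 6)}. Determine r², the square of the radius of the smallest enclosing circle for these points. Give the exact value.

65

Side lengths²: PQ² = 82, PR² = 260, QR² = 170.
Since PR² = 260 ≥ 170 + 82 = 252, the angle opposite PR is not acute, so the smallest enclosing circle has PR as diameter.
Centre = midpoint of PR = (-3, -1), r² = 260/4 = 65.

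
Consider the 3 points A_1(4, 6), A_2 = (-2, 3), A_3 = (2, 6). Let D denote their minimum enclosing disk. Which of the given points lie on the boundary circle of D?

A_1, A_2

Side lengths²: A_1A_2² = 45, A_1A_3² = 4, A_2A_3² = 25.
Since A_1A_2² = 45 ≥ 25 + 4 = 29, the angle opposite A_1A_2 is not acute, so the smallest enclosing circle has A_1A_2 as diameter.
Centre = midpoint of A_1A_2 = (1, 4.5), r² = 45/4 = 11.25.
The points at distance exactly r from the centre are A_1, A_2 — 2 points.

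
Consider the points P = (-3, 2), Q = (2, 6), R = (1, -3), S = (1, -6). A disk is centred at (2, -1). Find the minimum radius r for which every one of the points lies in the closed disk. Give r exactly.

The required radius is the distance from (2, -1) to the farthest point.
Squared distances: 34, 49, 5, 26.
Maximum is 49, attained at Q.
r = √49 = 7.

7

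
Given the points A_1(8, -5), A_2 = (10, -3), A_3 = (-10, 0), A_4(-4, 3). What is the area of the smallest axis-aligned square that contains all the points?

400

The bounding box has width 20 and height 8.
An axis-aligned square enclosing the set must have side ≥ max(width, height).
So the minimum side is max(20, 8) = 20.
Area = 20² = 400.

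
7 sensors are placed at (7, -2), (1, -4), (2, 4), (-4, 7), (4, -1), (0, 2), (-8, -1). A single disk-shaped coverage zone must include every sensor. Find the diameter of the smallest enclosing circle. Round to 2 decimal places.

15.41

The minimum enclosing circle of a finite set is fixed by two of the points (as a diameter) or three (as a circumcircle).
The minimum enclosing circle is determined by three boundary points: (7, -2), (-4, 7), (-8, -1).
Their circumcentre is (-12/31, 6/31) with r² = 57065/961.
The farthest remaining point (4, -1) is at distance² 19865/961 ≤ 57065/961.
Diameter = 2r = 2√(57065/961) ≈ 15.41.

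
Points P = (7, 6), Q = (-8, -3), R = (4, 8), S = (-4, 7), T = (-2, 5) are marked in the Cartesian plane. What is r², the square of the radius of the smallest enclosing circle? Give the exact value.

The farthest pair is P–Q with squared distance 306. The circle on this segment as diameter has centre (-0.5, 1.5) and r² = 306/4 = 76.5.
Check R: distance² to centre = 62.5 ≤ 76.5, so it lies inside.
All remaining points lie in this disk, and no smaller disk contains both endpoints, so this is the minimum enclosing circle.

76.5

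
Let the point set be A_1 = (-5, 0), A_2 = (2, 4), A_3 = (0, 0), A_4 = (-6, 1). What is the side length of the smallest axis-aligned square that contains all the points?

8

The bounding box has width 8 and height 4.
An axis-aligned square enclosing the set must have side ≥ max(width, height).
So the minimum side is max(8, 4) = 8.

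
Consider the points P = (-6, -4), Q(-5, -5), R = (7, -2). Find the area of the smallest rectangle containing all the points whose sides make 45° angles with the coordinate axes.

In coordinates u = x + y, v = x − y the rectangle is axis-aligned; the map (x,y)→(u,v) scales areas by 2.
u-values: -10, -10, 5; range = 5 − (-10) = 15.
v-values: -2, 0, 9; range = 9 − (-2) = 11.
Area = (15 × 11) / 2 = 82.5.

82.5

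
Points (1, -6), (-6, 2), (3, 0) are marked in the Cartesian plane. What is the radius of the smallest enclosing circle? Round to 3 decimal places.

5.343

Call the three points A, B, C in the order given.
Side lengths²: AB² = 113, AC² = 40, BC² = 85.
Since AB² = 113 < 85 + 40 = 125, the triangle is acute, so the smallest enclosing circle is the circumcircle.
Circumcentre = (-121/58, -95/58), r² = 48025/1682.
r = √(48025/1682) ≈ 5.343.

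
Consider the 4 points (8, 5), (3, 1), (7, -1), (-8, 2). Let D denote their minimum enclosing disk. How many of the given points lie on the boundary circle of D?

3

The minimum enclosing circle of a finite set is fixed by two of the points (as a diameter) or three (as a circumcircle).
The minimum enclosing circle is determined by three boundary points: (8, 5), (7, -1), (-8, 2).
Their circumcentre is (3/62, 201/62) with r² = 127465/1922.
The farthest remaining point (3, 1) is at distance² 26405/1922 ≤ 127465/1922.
The points at distance exactly r from the centre are (8, 5), (7, -1), (-8, 2) — 3 points.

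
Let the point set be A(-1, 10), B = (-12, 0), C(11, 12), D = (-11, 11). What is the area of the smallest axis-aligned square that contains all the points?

The bounding box has width 23 and height 12.
An axis-aligned square enclosing the set must have side ≥ max(width, height).
So the minimum side is max(23, 12) = 23.
Area = 23² = 529.

529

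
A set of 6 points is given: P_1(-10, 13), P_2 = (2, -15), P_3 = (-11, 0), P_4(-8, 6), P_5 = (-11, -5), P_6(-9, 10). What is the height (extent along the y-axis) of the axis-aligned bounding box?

28

max y = 13, min y = -15, so height = 28.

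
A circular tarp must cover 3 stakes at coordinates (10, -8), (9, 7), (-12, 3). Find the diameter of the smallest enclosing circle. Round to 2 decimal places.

24.78

Call the three points A, B, C in the order given.
Side lengths²: AB² = 226, AC² = 605, BC² = 457.
Since AC² = 605 < 457 + 226 = 683, the triangle is acute, so the smallest enclosing circle is the circumcircle.
Circumcentre = (-19/58, -67/58), r² = 258205/1682.
Diameter = 2r = 2√(258205/1682) ≈ 24.78.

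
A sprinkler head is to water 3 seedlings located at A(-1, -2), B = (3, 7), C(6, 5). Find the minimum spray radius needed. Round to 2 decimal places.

5.02

Side lengths²: AB² = 97, AC² = 98, BC² = 13.
Since AC² = 98 < 97 + 13 = 110, the triangle is acute, so the smallest enclosing circle is the circumcircle.
Circumcentre = (1.9, 2.1), r² = 25.22.
r = √(25.22) ≈ 5.02.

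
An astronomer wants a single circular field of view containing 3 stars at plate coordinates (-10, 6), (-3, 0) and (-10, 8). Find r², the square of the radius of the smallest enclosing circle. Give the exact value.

Call the three points A, B, C in the order given.
Side lengths²: AB² = 85, AC² = 4, BC² = 113.
Since BC² = 113 ≥ 85 + 4 = 89, the angle opposite BC is not acute, so the smallest enclosing circle has BC as diameter.
Centre = midpoint of BC = (-6.5, 4), r² = 113/4 = 28.25.

28.25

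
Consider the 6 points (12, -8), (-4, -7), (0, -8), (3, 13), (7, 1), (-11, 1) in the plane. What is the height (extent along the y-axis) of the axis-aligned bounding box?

21

max y = 13, min y = -8, so height = 21.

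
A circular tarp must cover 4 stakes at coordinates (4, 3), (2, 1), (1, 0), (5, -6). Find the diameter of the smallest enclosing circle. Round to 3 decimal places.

By Welzl's lemma the MEC is supported by two points (diametrically opposite) or three points (on a circumcircle).
The farthest pair is (4, 3)–(5, -6) with squared distance 82. The circle on this segment as diameter has centre (4.5, -1.5) and r² = 82/4 = 20.5.
Check (2, 1): distance² to centre = 12.5 ≤ 20.5, so it lies inside.
All remaining points lie in this disk, and no smaller disk contains both endpoints, so this is the minimum enclosing circle.
Diameter = 2r = 2√(20.5) ≈ 9.055.

9.055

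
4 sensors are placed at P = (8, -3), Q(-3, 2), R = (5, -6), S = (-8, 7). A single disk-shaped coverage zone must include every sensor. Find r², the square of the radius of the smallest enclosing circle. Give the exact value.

By Welzl's lemma the MEC is supported by two points (diametrically opposite) or three points (on a circumcircle).
The farthest pair is P–S with squared distance 356. The circle on this segment as diameter has centre (0, 2) and r² = 356/4 = 89.
Check Q: distance² to centre = 9 ≤ 89, so it lies inside.
All remaining points lie in this disk, and no smaller disk contains both endpoints, so this is the minimum enclosing circle.

89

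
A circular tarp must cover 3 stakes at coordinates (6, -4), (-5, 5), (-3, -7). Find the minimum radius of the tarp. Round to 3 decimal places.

Call the three points A, B, C in the order given.
Side lengths²: AB² = 202, AC² = 90, BC² = 148.
Since AB² = 202 < 148 + 90 = 238, the triangle is acute, so the smallest enclosing circle is the circumcircle.
Circumcentre = (-4/19, -7/19), r² = 18685/361.
r = √(18685/361) ≈ 7.194.

7.194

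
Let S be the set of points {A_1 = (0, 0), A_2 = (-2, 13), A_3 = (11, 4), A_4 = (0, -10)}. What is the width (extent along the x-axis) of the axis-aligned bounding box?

13

max x = 11, min x = -2, so width = 13.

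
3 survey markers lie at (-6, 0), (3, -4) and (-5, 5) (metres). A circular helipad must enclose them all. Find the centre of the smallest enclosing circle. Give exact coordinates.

Call the three points A, B, C in the order given.
Side lengths²: AB² = 97, AC² = 26, BC² = 145.
Since BC² = 145 ≥ 97 + 26 = 123, the angle opposite BC is not acute, so the smallest enclosing circle has BC as diameter.
Centre = midpoint of BC = (-1, 0.5), r² = 145/4 = 36.25.
Centre = (-1, 0.5).

(-1, 0.5)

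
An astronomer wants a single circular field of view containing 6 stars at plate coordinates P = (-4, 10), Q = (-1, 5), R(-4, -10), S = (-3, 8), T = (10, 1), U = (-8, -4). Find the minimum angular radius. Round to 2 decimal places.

The minimum enclosing circle of a finite set is fixed by two of the points (as a diameter) or three (as a circumcircle).
The minimum enclosing circle is determined by three boundary points: P, R, T.
Their circumcentre is (-15/28, 0) with r² = 87809/784.
The farthest remaining point U is at distance² 56225/784 ≤ 87809/784.
r = √(87809/784) ≈ 10.58.

10.58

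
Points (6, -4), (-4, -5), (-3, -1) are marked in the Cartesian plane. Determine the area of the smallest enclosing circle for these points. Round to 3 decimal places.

79.795

Call the three points A, B, C in the order given.
Side lengths²: AB² = 101, AC² = 90, BC² = 17.
Since AB² = 101 < 90 + 17 = 107, the triangle is acute, so the smallest enclosing circle is the circumcircle.
Circumcentre = (25/26, -107/26), r² = 8585/338.
Area = π·r² = π·8585/338 ≈ 79.795.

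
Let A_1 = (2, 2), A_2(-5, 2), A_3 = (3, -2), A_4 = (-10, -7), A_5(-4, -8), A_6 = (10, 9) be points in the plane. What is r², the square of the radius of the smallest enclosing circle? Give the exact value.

164

The farthest pair is A_4–A_6 with squared distance 656. The circle on this segment as diameter has centre (0, 1) and r² = 656/4 = 164.
Check A_1: distance² to centre = 5 ≤ 164, so it lies inside.
All remaining points lie in this disk, and no smaller disk contains both endpoints, so this is the minimum enclosing circle.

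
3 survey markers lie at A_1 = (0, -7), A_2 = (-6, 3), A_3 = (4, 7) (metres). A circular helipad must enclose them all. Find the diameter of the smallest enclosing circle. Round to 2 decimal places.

14.75

Side lengths²: A_1A_2² = 136, A_1A_3² = 212, A_2A_3² = 116.
Since A_1A_3² = 212 < 136 + 116 = 252, the triangle is acute, so the smallest enclosing circle is the circumcircle.
Circumcentre = (27/31, 10/31), r² = 52258/961.
Diameter = 2r = 2√(52258/961) ≈ 14.75.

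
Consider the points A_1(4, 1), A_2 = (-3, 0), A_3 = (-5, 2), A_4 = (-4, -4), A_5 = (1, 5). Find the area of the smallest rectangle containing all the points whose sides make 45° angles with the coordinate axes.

In coordinates u = x + y, v = x − y the rectangle is axis-aligned; the map (x,y)→(u,v) scales areas by 2.
u-values: 5, -3, -3, -8, 6; range = 6 − (-8) = 14.
v-values: 3, -3, -7, 0, -4; range = 3 − (-7) = 10.
Area = (14 × 10) / 2 = 70.

70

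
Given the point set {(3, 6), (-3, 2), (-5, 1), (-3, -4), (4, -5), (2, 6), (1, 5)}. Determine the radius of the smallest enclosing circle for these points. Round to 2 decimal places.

The minimum enclosing circle of a finite set is fixed by two of the points (as a diameter) or three (as a circumcircle).
The minimum enclosing circle is determined by three boundary points: (3, 6), (-5, 1), (4, -5).
Their circumcentre is (63/62, 17/62) with r² = 70577/1922.
The farthest remaining point (-3, -4) is at distance² 66113/1922 ≤ 70577/1922.
r = √(70577/1922) ≈ 6.06.

6.06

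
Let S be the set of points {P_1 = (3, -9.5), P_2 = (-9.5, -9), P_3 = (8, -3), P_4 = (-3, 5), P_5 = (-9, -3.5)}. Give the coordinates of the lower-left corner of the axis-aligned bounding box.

(-9.5, -9.5)

x-range [-9.5, 8], y-range [-9.5, 5].
The lower-left corner is (-9.5, -9.5).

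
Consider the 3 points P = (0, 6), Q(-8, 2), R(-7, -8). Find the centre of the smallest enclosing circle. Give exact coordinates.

(-3.5, -1)

Side lengths²: PQ² = 80, PR² = 245, QR² = 101.
Since PR² = 245 ≥ 101 + 80 = 181, the angle opposite PR is not acute, so the smallest enclosing circle has PR as diameter.
Centre = midpoint of PR = (-3.5, -1), r² = 245/4 = 61.25.
Centre = (-3.5, -1).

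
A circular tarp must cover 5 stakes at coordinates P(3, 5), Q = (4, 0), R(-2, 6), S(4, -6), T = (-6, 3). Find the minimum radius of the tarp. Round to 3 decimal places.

6.837

The minimum enclosing circle is determined by three boundary points: R, S, T.
Their circumcentre is (-2/11, -13/22) with r² = 22625/484.
The farthest remaining point P is at distance² 20029/484 ≤ 22625/484.
r = √(22625/484) ≈ 6.837.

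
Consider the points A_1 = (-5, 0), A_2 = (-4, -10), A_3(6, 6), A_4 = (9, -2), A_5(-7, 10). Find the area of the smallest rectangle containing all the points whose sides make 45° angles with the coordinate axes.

In coordinates u = x + y, v = x − y the rectangle is axis-aligned; the map (x,y)→(u,v) scales areas by 2.
u-values: -5, -14, 12, 7, 3; range = 12 − (-14) = 26.
v-values: -5, 6, 0, 11, -17; range = 11 − (-17) = 28.
Area = (26 × 28) / 2 = 364.

364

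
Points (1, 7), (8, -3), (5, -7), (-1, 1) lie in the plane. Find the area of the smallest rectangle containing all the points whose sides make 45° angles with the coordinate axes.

In coordinates u = x + y, v = x − y the rectangle is axis-aligned; the map (x,y)→(u,v) scales areas by 2.
u-values: 8, 5, -2, 0; range = 8 − (-2) = 10.
v-values: -6, 11, 12, -2; range = 12 − (-6) = 18.
Area = (10 × 18) / 2 = 90.

90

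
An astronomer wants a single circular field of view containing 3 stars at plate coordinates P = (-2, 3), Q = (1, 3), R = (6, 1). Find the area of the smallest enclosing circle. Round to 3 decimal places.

53.407

Side lengths²: PQ² = 9, PR² = 68, QR² = 29.
Since PR² = 68 ≥ 29 + 9 = 38, the angle opposite PR is not acute, so the smallest enclosing circle has PR as diameter.
Centre = midpoint of PR = (2, 2), r² = 68/4 = 17.
Area = π·r² = π·17 ≈ 53.407.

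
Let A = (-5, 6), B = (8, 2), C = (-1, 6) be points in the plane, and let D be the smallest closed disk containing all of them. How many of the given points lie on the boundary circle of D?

Side lengths²: AB² = 185, AC² = 16, BC² = 97.
Since AB² = 185 ≥ 97 + 16 = 113, the angle opposite AB is not acute, so the smallest enclosing circle has AB as diameter.
Centre = midpoint of AB = (1.5, 4), r² = 185/4 = 46.25.
The points at distance exactly r from the centre are A, B — 2 points.

2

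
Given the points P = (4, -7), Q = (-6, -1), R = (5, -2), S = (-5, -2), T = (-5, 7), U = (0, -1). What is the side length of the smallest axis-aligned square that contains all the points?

The bounding box has width 11 and height 14.
An axis-aligned square enclosing the set must have side ≥ max(width, height).
So the minimum side is max(11, 14) = 14.

14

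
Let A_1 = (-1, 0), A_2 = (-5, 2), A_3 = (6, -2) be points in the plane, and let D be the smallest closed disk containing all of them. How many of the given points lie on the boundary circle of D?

2

Side lengths²: A_1A_2² = 20, A_1A_3² = 53, A_2A_3² = 137.
Since A_2A_3² = 137 ≥ 53 + 20 = 73, the angle opposite A_2A_3 is not acute, so the smallest enclosing circle has A_2A_3 as diameter.
Centre = midpoint of A_2A_3 = (0.5, 0), r² = 137/4 = 34.25.
The points at distance exactly r from the centre are A_2, A_3 — 2 points.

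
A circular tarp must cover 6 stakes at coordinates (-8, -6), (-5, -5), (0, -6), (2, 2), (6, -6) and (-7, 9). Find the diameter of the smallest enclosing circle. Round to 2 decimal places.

The minimum enclosing circle of a finite set is fixed by two of the points (as a diameter) or three (as a circumcircle).
The minimum enclosing circle is determined by three boundary points: (-8, -6), (6, -6), (-7, 9).
Their circumcentre is (-1, 16/15) with r² = 22261/225.
The farthest remaining point (-5, -5) is at distance² 11881/225 ≤ 22261/225.
Diameter = 2r = 2√(22261/225) ≈ 19.89.

19.89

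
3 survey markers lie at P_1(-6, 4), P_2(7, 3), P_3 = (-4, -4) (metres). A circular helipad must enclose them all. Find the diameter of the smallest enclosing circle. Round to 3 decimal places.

Side lengths²: P_1P_2² = 170, P_1P_3² = 68, P_2P_3² = 170.
Since P_2P_3² = 170 < 170 + 68 = 238, the triangle is acute, so the smallest enclosing circle is the circumcircle.
Circumcentre = (1/3, 4/3), r² = 425/9.
Diameter = 2r = 2√(425/9) ≈ 13.744.

13.744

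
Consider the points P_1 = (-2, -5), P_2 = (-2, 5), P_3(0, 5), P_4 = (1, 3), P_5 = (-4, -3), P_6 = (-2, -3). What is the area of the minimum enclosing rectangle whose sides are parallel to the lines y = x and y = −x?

60

In coordinates u = x + y, v = x − y the rectangle is axis-aligned; the map (x,y)→(u,v) scales areas by 2.
u-values: -7, 3, 5, 4, -7, -5; range = 5 − (-7) = 12.
v-values: 3, -7, -5, -2, -1, 1; range = 3 − (-7) = 10.
Area = (12 × 10) / 2 = 60.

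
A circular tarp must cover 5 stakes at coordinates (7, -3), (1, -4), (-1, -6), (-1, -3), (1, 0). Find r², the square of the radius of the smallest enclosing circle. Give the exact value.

By Welzl's lemma the MEC is supported by two points (diametrically opposite) or three points (on a circumcircle).
The minimum enclosing circle is determined by three boundary points: (7, -3), (-1, -6), (1, 0).
Their circumcentre is (39/14, -55/14) with r² = 1825/98.
The farthest remaining point (-1, -3) is at distance² 1489/98 ≤ 1825/98.

1825/98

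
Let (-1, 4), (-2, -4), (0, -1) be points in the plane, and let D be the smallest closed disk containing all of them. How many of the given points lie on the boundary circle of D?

2

Call the three points A, B, C in the order given.
Side lengths²: AB² = 65, AC² = 26, BC² = 13.
Since AB² = 65 ≥ 26 + 13 = 39, the angle opposite AB is not acute, so the smallest enclosing circle has AB as diameter.
Centre = midpoint of AB = (-1.5, 0), r² = 65/4 = 16.25.
The points at distance exactly r from the centre are (-1, 4), (-2, -4) — 2 points.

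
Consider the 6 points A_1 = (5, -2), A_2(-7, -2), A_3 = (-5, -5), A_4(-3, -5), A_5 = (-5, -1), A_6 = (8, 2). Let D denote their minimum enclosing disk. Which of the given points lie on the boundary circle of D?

The minimum enclosing circle of a finite set is fixed by two of the points (as a diameter) or three (as a circumcircle).
The farthest pair is A_2–A_6 with squared distance 241. The circle on this segment as diameter has centre (0.5, 0) and r² = 241/4 = 60.25.
Check A_1: distance² to centre = 24.25 ≤ 60.25, so it lies inside.
All remaining points lie in this disk, and no smaller disk contains both endpoints, so this is the minimum enclosing circle.
The points at distance exactly r from the centre are A_2, A_6 — 2 points.

A_2, A_6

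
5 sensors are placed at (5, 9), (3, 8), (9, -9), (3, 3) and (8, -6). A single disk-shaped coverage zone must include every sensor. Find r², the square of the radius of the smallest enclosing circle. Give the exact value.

85

The minimum enclosing circle of a finite set is fixed by two of the points (as a diameter) or three (as a circumcircle).
The farthest pair is (5, 9)–(9, -9) with squared distance 340. The circle on this segment as diameter has centre (7, 0) and r² = 340/4 = 85.
Check (3, 8): distance² to centre = 80 ≤ 85, so it lies inside.
All remaining points lie in this disk, and no smaller disk contains both endpoints, so this is the minimum enclosing circle.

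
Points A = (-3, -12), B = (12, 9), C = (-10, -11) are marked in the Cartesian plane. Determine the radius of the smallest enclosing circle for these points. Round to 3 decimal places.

14.866

Side lengths²: AB² = 666, AC² = 50, BC² = 884.
Since BC² = 884 ≥ 666 + 50 = 716, the angle opposite BC is not acute, so the smallest enclosing circle has BC as diameter.
Centre = midpoint of BC = (1, -1), r² = 884/4 = 221.
r = √221 ≈ 14.866.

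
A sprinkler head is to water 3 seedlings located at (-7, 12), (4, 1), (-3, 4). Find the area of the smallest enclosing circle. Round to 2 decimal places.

190.07

Call the three points A, B, C in the order given.
Side lengths²: AB² = 242, AC² = 80, BC² = 58.
Since AB² = 242 ≥ 80 + 58 = 138, the angle opposite AB is not acute, so the smallest enclosing circle has AB as diameter.
Centre = midpoint of AB = (-1.5, 6.5), r² = 242/4 = 60.5.
Area = π·r² = π·60.5 ≈ 190.07.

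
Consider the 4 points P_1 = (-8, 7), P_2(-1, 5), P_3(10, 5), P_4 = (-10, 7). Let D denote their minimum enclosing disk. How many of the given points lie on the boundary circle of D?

By Welzl's lemma the MEC is supported by two points (diametrically opposite) or three points (on a circumcircle).
The farthest pair is P_3–P_4 with squared distance 404. The circle on this segment as diameter has centre (0, 6) and r² = 404/4 = 101.
Check P_1: distance² to centre = 65 ≤ 101, so it lies inside.
All remaining points lie in this disk, and no smaller disk contains both endpoints, so this is the minimum enclosing circle.
The points at distance exactly r from the centre are P_3, P_4 — 2 points.

2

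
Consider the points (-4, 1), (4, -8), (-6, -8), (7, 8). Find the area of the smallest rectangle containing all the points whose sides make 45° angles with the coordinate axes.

246.5

In coordinates u = x + y, v = x − y the rectangle is axis-aligned; the map (x,y)→(u,v) scales areas by 2.
u-values: -3, -4, -14, 15; range = 15 − (-14) = 29.
v-values: -5, 12, 2, -1; range = 12 − (-5) = 17.
Area = (29 × 17) / 2 = 246.5.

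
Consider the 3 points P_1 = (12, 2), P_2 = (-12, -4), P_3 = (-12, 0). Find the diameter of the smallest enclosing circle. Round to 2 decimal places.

24.74

Side lengths²: P_1P_2² = 612, P_1P_3² = 580, P_2P_3² = 16.
Since P_1P_2² = 612 ≥ 580 + 16 = 596, the angle opposite P_1P_2 is not acute, so the smallest enclosing circle has P_1P_2 as diameter.
Centre = midpoint of P_1P_2 = (0, -1), r² = 612/4 = 153.
Diameter = 2r = 2√153 ≈ 24.74.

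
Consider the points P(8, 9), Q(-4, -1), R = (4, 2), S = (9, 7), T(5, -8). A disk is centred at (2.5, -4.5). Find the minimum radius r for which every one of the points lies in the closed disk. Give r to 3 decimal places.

14.577

The required radius is the distance from (2.5, -4.5) to the farthest point.
Squared distances: 212.5, 54.5, 44.5, 174.5, 18.5.
Maximum is 212.5, attained at P.
r = √(212.5) ≈ 14.577.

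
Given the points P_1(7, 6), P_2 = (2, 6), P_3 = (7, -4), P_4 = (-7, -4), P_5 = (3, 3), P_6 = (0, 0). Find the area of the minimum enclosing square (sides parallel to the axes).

196

The bounding box has width 14 and height 10.
An axis-aligned square enclosing the set must have side ≥ max(width, height).
So the minimum side is max(14, 10) = 14.
Area = 14² = 196.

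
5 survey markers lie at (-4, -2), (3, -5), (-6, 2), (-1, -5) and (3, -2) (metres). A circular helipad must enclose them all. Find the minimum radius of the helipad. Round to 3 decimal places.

5.701

The farthest pair is (3, -5)–(-6, 2) with squared distance 130. The circle on this segment as diameter has centre (-1.5, -1.5) and r² = 130/4 = 32.5.
Check (-4, -2): distance² to centre = 6.5 ≤ 32.5, so it lies inside.
All remaining points lie in this disk, and no smaller disk contains both endpoints, so this is the minimum enclosing circle.
r = √(32.5) ≈ 5.701.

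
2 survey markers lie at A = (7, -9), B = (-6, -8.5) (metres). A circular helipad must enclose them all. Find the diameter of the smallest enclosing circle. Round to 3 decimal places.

13.010

The smallest circle enclosing two points has them as diameter endpoints.
Centre = midpoint = (0.5, -8.75); r² = |AB|²/4 = 169.25/4 = 42.3125.
Diameter = 2r = 2√(42.3125) ≈ 13.010.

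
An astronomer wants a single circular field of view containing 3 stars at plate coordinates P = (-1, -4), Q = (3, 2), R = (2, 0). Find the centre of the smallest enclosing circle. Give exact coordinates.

Side lengths²: PQ² = 52, PR² = 25, QR² = 5.
Since PQ² = 52 ≥ 25 + 5 = 30, the angle opposite PQ is not acute, so the smallest enclosing circle has PQ as diameter.
Centre = midpoint of PQ = (1, -1), r² = 52/4 = 13.
Centre = (1, -1).

(1, -1)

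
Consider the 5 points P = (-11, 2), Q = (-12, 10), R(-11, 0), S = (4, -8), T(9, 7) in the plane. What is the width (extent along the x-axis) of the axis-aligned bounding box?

max x = 9, min x = -12, so width = 21.

21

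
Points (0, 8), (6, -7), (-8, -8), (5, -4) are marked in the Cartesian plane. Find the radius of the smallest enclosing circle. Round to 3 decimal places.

The minimum enclosing circle is determined by three boundary points: (0, 8), (6, -7), (-8, -8).
Their circumcentre is (-13/9, -23/18) with r² = 28565/324.
The farthest remaining point (5, -4) is at distance² 15857/324 ≤ 28565/324.
r = √(28565/324) ≈ 9.390.

9.390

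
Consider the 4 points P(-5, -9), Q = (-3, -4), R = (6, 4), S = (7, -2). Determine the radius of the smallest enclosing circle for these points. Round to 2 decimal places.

8.51

By Welzl's lemma the MEC is supported by two points (diametrically opposite) or three points (on a circumcircle).
The farthest pair is P–R with squared distance 290. The circle on this segment as diameter has centre (0.5, -2.5) and r² = 290/4 = 72.5.
Check Q: distance² to centre = 14.5 ≤ 72.5, so it lies inside.
All remaining points lie in this disk, and no smaller disk contains both endpoints, so this is the minimum enclosing circle.
r = √(72.5) ≈ 8.51.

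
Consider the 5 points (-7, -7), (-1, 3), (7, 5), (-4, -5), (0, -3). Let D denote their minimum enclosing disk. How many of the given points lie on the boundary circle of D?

2

By Welzl's lemma the MEC is supported by two points (diametrically opposite) or three points (on a circumcircle).
The farthest pair is (-7, -7)–(7, 5) with squared distance 340. The circle on this segment as diameter has centre (0, -1) and r² = 340/4 = 85.
Check (-1, 3): distance² to centre = 17 ≤ 85, so it lies inside.
All remaining points lie in this disk, and no smaller disk contains both endpoints, so this is the minimum enclosing circle.
The points at distance exactly r from the centre are (-7, -7), (7, 5) — 2 points.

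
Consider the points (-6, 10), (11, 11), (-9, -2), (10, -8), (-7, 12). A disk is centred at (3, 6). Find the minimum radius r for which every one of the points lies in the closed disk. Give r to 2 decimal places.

The required radius is the distance from (3, 6) to the farthest point.
Squared distances: 97, 89, 208, 245, 136.
Maximum is 245, attained at (10, -8).
r = √245 ≈ 15.65.

15.65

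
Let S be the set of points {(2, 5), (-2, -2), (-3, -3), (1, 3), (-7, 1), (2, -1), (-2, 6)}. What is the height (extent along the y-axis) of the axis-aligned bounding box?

9

max y = 6, min y = -3, so height = 9.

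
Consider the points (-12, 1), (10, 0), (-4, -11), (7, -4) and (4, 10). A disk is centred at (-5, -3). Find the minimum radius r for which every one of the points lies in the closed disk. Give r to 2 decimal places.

15.81

The required radius is the distance from (-5, -3) to the farthest point.
Squared distances: 65, 234, 65, 145, 250.
Maximum is 250, attained at (4, 10).
r = √250 ≈ 15.81.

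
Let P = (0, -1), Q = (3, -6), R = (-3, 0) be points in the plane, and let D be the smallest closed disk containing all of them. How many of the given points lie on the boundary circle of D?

2

Side lengths²: PQ² = 34, PR² = 10, QR² = 72.
Since QR² = 72 ≥ 34 + 10 = 44, the angle opposite QR is not acute, so the smallest enclosing circle has QR as diameter.
Centre = midpoint of QR = (0, -3), r² = 72/4 = 18.
The points at distance exactly r from the centre are Q, R — 2 points.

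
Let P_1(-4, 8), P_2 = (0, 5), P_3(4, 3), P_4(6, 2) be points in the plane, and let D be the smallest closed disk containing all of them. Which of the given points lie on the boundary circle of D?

A smallest enclosing disk is always determined by at most three of the input points on its boundary.
The farthest pair is P_1–P_4 with squared distance 136. The circle on this segment as diameter has centre (1, 5) and r² = 136/4 = 34.
Check P_2: distance² to centre = 1 ≤ 34, so it lies inside.
All remaining points lie in this disk, and no smaller disk contains both endpoints, so this is the minimum enclosing circle.
The points at distance exactly r from the centre are P_1, P_4 — 2 points.

P_1, P_4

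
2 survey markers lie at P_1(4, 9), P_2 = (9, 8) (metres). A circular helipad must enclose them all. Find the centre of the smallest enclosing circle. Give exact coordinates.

(6.5, 8.5)

The smallest circle enclosing two points has them as diameter endpoints.
Centre = midpoint = (6.5, 8.5); r² = |P_1P_2|²/4 = 26/4 = 6.5.
Centre = (6.5, 8.5).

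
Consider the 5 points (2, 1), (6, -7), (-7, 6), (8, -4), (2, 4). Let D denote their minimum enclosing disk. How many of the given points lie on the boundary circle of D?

3

The farthest pair is (6, -7)–(-7, 6) with squared distance 338. The circle on this segment as diameter has centre (-0.5, -0.5) and r² = 338/4 = 84.5.
Check (2, 1): distance² to centre = 8.5 ≤ 84.5, so it lies inside.
All remaining points lie in this disk, and no smaller disk contains both endpoints, so this is the minimum enclosing circle.
The points at distance exactly r from the centre are (6, -7), (-7, 6), (8, -4) — 3 points.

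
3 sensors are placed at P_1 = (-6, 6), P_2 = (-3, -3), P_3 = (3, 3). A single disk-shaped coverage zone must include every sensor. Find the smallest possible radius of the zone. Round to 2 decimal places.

Side lengths²: P_1P_2² = 90, P_1P_3² = 90, P_2P_3² = 72.
Since P_1P_3² = 90 < 90 + 72 = 162, the triangle is acute, so the smallest enclosing circle is the circumcircle.
Circumcentre = (-2.25, 2.25), r² = 28.125.
r = √(28.125) ≈ 5.30.

5.30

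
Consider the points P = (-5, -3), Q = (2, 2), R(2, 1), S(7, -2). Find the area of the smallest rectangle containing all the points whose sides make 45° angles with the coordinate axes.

In coordinates u = x + y, v = x − y the rectangle is axis-aligned; the map (x,y)→(u,v) scales areas by 2.
u-values: -8, 4, 3, 5; range = 5 − (-8) = 13.
v-values: -2, 0, 1, 9; range = 9 − (-2) = 11.
Area = (13 × 11) / 2 = 71.5.

71.5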